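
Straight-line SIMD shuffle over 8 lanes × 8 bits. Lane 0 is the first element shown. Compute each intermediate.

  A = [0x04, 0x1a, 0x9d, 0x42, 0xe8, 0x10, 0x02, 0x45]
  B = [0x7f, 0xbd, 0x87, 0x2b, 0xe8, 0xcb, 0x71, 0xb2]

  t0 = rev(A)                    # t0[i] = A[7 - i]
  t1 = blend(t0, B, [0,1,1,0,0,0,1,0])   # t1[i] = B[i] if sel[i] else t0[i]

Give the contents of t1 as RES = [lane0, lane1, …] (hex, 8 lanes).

RES = [ 0x45  0xbd  0x87  0xe8  0x42  0x9d  0x71  0x04 ]

  t0: 45 02 10 e8 42 9d 1a 04
  t1: 45 bd 87 e8 42 9d 71 04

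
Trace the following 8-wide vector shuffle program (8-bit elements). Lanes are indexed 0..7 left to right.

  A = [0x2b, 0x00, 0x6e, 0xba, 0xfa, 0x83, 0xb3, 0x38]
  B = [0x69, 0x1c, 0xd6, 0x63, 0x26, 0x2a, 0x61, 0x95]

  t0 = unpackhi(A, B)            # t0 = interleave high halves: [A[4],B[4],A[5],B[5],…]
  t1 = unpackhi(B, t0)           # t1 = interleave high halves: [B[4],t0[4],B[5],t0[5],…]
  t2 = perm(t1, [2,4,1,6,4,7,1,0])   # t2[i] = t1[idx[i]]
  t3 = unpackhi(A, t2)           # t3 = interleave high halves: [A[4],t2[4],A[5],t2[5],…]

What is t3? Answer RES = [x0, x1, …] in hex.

RES = [ 0xfa  0x61  0x83  0x95  0xb3  0xb3  0x38  0x26 ]

t0 = [0xfa, 0x26, 0x83, 0x2a, 0xb3, 0x61, 0x38, 0x95]
t1 = [0x26, 0xb3, 0x2a, 0x61, 0x61, 0x38, 0x95, 0x95]
t2 = [0x2a, 0x61, 0xb3, 0x95, 0x61, 0x95, 0xb3, 0x26]
t3 = [0xfa, 0x61, 0x83, 0x95, 0xb3, 0xb3, 0x38, 0x26]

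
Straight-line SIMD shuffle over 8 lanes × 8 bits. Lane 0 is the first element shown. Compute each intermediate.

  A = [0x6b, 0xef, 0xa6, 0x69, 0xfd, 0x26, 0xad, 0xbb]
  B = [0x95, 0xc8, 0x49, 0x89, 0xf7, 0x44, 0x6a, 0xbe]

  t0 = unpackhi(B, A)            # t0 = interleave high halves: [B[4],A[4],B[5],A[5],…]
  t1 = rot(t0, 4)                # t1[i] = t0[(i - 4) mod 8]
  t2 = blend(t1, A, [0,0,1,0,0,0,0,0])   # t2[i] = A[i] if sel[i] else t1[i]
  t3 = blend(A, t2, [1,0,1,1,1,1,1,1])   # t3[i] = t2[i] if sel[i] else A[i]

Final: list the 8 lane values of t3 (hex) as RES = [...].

→ t0 |f7|fd|44|26|6a|ad|be|bb|
→ t1 |6a|ad|be|bb|f7|fd|44|26|
→ t2 |6a|ad|a6|bb|f7|fd|44|26|
→ t3 |6a|ef|a6|bb|f7|fd|44|26|

RES = [0x6a, 0xef, 0xa6, 0xbb, 0xf7, 0xfd, 0x44, 0x26]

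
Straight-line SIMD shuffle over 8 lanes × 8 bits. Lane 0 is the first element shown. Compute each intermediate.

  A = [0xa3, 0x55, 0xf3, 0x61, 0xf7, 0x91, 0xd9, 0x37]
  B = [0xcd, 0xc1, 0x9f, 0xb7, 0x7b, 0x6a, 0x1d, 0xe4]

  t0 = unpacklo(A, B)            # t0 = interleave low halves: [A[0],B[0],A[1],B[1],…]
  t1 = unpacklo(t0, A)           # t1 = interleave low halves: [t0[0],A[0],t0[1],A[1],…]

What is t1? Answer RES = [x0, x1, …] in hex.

RES = [ 0xa3  0xa3  0xcd  0x55  0x55  0xf3  0xc1  0x61 ]

→ t0 |a3|cd|55|c1|f3|9f|61|b7|
→ t1 |a3|a3|cd|55|55|f3|c1|61|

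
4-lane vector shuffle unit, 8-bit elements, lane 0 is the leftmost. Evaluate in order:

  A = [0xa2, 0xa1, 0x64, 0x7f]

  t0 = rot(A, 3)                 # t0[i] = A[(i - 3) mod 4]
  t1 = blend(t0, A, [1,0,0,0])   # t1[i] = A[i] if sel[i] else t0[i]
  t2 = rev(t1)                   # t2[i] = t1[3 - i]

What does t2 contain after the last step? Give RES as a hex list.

RES = [0xa2, 0x7f, 0x64, 0xa2]

  t0: a1 64 7f a2
  t1: a2 64 7f a2
  t2: a2 7f 64 a2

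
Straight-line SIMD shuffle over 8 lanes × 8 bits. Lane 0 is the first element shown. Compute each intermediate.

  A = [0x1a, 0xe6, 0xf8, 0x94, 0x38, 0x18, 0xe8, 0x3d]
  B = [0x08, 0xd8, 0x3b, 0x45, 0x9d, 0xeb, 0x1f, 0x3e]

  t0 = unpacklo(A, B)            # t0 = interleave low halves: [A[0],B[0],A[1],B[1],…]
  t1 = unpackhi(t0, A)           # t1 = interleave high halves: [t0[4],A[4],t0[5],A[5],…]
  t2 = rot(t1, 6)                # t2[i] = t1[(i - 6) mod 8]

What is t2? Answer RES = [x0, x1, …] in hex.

RES = [ 0x3b  0x18  0x94  0xe8  0x45  0x3d  0xf8  0x38 ]

t0 = [0x1a, 0x08, 0xe6, 0xd8, 0xf8, 0x3b, 0x94, 0x45]
t1 = [0xf8, 0x38, 0x3b, 0x18, 0x94, 0xe8, 0x45, 0x3d]
t2 = [0x3b, 0x18, 0x94, 0xe8, 0x45, 0x3d, 0xf8, 0x38]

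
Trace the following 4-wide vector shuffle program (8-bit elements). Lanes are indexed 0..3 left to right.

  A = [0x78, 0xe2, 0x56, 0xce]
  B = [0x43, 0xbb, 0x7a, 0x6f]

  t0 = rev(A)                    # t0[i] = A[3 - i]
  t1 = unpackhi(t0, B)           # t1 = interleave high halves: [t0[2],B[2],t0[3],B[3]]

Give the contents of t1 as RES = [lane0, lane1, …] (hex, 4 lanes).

RES = [0xe2, 0x7a, 0x78, 0x6f]

→ t0 |ce|56|e2|78|
→ t1 |e2|7a|78|6f|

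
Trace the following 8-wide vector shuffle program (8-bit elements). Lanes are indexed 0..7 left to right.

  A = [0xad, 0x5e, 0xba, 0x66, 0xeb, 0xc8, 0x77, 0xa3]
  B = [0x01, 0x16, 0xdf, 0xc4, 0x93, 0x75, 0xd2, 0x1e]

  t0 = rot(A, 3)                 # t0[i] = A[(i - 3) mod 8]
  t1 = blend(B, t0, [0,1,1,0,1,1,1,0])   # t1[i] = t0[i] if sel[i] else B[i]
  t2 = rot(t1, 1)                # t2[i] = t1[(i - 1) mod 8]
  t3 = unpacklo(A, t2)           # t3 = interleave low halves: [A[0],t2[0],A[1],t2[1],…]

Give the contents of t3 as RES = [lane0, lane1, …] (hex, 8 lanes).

t0 = [0xc8, 0x77, 0xa3, 0xad, 0x5e, 0xba, 0x66, 0xeb]
t1 = [0x01, 0x77, 0xa3, 0xc4, 0x5e, 0xba, 0x66, 0x1e]
t2 = [0x1e, 0x01, 0x77, 0xa3, 0xc4, 0x5e, 0xba, 0x66]
t3 = [0xad, 0x1e, 0x5e, 0x01, 0xba, 0x77, 0x66, 0xa3]

RES = [ 0xad  0x1e  0x5e  0x01  0xba  0x77  0x66  0xa3 ]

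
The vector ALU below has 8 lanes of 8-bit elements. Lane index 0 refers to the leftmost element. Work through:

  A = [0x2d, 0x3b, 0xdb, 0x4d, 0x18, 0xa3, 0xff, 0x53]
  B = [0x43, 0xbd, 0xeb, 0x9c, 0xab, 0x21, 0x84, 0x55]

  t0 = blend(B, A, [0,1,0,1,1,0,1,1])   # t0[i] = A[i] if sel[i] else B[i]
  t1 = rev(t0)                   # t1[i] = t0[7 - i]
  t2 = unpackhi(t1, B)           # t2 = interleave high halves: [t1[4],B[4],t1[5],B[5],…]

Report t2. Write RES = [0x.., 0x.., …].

RES = [0x4d, 0xab, 0xeb, 0x21, 0x3b, 0x84, 0x43, 0x55]

→ t0 |43|3b|eb|4d|18|21|ff|53|
→ t1 |53|ff|21|18|4d|eb|3b|43|
→ t2 |4d|ab|eb|21|3b|84|43|55|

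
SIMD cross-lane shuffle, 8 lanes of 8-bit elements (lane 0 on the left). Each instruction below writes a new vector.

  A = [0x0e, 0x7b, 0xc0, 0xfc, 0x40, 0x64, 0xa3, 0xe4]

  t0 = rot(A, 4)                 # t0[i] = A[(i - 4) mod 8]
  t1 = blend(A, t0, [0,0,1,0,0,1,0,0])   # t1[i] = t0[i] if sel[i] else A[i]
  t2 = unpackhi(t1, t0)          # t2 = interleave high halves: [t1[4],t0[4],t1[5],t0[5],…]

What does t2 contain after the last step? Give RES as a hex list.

t0 = [0x40, 0x64, 0xa3, 0xe4, 0x0e, 0x7b, 0xc0, 0xfc]
t1 = [0x0e, 0x7b, 0xa3, 0xfc, 0x40, 0x7b, 0xa3, 0xe4]
t2 = [0x40, 0x0e, 0x7b, 0x7b, 0xa3, 0xc0, 0xe4, 0xfc]

RES = [0x40, 0x0e, 0x7b, 0x7b, 0xa3, 0xc0, 0xe4, 0xfc]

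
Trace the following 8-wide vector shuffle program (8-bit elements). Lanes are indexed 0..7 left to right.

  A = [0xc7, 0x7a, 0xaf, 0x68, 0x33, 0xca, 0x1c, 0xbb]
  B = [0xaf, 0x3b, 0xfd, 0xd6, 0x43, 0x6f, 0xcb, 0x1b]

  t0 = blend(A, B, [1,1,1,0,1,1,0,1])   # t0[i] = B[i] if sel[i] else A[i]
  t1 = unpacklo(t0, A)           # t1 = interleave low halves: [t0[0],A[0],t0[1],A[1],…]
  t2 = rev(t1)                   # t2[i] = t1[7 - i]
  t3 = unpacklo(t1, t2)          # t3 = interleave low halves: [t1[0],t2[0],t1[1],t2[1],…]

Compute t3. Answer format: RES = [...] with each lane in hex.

t0 = [0xaf, 0x3b, 0xfd, 0x68, 0x43, 0x6f, 0x1c, 0x1b]
t1 = [0xaf, 0xc7, 0x3b, 0x7a, 0xfd, 0xaf, 0x68, 0x68]
t2 = [0x68, 0x68, 0xaf, 0xfd, 0x7a, 0x3b, 0xc7, 0xaf]
t3 = [0xaf, 0x68, 0xc7, 0x68, 0x3b, 0xaf, 0x7a, 0xfd]

RES = [0xaf, 0x68, 0xc7, 0x68, 0x3b, 0xaf, 0x7a, 0xfd]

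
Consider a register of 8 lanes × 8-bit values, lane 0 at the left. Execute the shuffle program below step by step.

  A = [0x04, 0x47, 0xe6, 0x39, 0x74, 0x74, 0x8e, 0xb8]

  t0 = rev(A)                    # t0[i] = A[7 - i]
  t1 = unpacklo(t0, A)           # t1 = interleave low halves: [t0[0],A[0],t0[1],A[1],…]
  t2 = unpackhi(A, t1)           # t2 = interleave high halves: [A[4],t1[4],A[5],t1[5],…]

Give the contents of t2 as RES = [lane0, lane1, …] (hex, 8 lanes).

RES = [ 0x74  0x74  0x74  0xe6  0x8e  0x74  0xb8  0x39 ]

  t0: b8 8e 74 74 39 e6 47 04
  t1: b8 04 8e 47 74 e6 74 39
  t2: 74 74 74 e6 8e 74 b8 39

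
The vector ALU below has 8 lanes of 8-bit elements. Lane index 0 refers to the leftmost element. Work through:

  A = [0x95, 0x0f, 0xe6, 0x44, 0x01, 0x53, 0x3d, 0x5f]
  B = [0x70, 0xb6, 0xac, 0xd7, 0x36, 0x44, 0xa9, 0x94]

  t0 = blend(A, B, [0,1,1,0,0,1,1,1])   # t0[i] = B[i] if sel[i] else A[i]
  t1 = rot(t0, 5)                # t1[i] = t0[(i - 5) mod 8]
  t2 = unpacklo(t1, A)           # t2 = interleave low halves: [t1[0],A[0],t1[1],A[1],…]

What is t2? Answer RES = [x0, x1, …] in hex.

→ t0 |95|b6|ac|44|01|44|a9|94|
→ t1 |44|01|44|a9|94|95|b6|ac|
→ t2 |44|95|01|0f|44|e6|a9|44|

RES = [ 0x44  0x95  0x01  0x0f  0x44  0xe6  0xa9  0x44 ]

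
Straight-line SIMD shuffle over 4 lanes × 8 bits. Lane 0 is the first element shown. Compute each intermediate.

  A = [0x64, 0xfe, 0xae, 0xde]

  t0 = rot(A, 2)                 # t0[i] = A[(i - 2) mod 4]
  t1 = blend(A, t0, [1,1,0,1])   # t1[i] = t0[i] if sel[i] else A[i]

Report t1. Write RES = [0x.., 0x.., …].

→ t0 |ae|de|64|fe|
→ t1 |ae|de|ae|fe|

RES = [ 0xae  0xde  0xae  0xfe ]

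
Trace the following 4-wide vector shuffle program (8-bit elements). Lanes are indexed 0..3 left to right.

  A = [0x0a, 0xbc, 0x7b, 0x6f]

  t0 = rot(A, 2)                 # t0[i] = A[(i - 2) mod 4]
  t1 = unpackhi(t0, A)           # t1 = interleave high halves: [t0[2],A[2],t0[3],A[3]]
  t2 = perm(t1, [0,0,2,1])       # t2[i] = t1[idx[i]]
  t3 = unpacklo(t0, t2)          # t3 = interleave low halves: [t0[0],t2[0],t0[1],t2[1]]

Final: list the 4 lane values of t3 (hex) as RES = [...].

t0 = [0x7b, 0x6f, 0x0a, 0xbc]
t1 = [0x0a, 0x7b, 0xbc, 0x6f]
t2 = [0x0a, 0x0a, 0xbc, 0x7b]
t3 = [0x7b, 0x0a, 0x6f, 0x0a]

RES = [ 0x7b  0x0a  0x6f  0x0a ]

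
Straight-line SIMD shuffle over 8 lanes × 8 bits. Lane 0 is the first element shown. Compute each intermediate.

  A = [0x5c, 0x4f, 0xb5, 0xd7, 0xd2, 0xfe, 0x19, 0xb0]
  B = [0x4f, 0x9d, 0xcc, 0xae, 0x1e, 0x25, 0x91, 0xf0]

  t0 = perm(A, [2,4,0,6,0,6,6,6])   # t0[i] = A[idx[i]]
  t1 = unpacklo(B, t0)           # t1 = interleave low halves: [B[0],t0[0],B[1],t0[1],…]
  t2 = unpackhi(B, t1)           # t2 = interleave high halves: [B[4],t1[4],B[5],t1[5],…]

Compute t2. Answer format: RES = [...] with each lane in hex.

RES = [0x1e, 0xcc, 0x25, 0x5c, 0x91, 0xae, 0xf0, 0x19]

→ t0 |b5|d2|5c|19|5c|19|19|19|
→ t1 |4f|b5|9d|d2|cc|5c|ae|19|
→ t2 |1e|cc|25|5c|91|ae|f0|19|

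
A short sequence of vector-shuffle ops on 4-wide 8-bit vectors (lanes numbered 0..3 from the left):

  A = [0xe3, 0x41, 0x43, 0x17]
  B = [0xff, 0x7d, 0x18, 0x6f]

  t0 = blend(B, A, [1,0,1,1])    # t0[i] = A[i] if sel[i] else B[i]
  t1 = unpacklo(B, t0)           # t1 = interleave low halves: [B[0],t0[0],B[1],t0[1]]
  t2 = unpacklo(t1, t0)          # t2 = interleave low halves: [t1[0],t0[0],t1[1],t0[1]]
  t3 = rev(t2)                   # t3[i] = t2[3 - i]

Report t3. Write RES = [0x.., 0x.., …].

RES = [ 0x7d  0xe3  0xe3  0xff ]

t0 = [0xe3, 0x7d, 0x43, 0x17]
t1 = [0xff, 0xe3, 0x7d, 0x7d]
t2 = [0xff, 0xe3, 0xe3, 0x7d]
t3 = [0x7d, 0xe3, 0xe3, 0xff]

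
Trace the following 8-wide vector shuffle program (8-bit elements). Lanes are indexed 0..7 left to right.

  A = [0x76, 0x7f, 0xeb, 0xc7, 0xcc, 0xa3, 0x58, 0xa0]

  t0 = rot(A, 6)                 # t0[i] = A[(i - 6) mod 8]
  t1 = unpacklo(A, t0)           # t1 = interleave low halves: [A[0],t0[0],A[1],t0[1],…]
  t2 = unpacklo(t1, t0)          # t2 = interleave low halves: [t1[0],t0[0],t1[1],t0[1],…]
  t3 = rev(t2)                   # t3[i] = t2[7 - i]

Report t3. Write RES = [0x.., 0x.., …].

RES = [ 0xa3  0xc7  0xcc  0x7f  0xc7  0xeb  0xeb  0x76 ]

  t0: eb c7 cc a3 58 a0 76 7f
  t1: 76 eb 7f c7 eb cc c7 a3
  t2: 76 eb eb c7 7f cc c7 a3
  t3: a3 c7 cc 7f c7 eb eb 76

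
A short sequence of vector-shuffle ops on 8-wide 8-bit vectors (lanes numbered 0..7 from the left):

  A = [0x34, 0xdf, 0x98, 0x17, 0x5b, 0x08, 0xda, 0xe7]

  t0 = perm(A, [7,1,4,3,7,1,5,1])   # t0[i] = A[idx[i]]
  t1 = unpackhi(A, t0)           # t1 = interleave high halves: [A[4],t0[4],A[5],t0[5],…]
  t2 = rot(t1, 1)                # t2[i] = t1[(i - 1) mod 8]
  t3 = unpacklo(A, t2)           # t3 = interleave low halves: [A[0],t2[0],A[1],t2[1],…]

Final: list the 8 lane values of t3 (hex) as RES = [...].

RES = [ 0x34  0xdf  0xdf  0x5b  0x98  0xe7  0x17  0x08 ]

  t0: e7 df 5b 17 e7 df 08 df
  t1: 5b e7 08 df da 08 e7 df
  t2: df 5b e7 08 df da 08 e7
  t3: 34 df df 5b 98 e7 17 08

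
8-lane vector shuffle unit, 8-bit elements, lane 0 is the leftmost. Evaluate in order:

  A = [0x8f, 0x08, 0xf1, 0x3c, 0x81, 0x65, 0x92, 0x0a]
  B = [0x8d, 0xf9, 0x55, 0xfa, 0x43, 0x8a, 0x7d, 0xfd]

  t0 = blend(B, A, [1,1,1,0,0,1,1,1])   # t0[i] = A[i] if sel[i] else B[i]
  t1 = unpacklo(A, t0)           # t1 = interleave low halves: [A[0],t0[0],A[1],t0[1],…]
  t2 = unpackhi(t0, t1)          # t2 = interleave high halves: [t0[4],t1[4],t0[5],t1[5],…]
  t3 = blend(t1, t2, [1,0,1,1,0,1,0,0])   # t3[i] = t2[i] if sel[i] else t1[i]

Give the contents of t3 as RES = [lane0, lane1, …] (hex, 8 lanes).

RES = [ 0x43  0x8f  0x65  0xf1  0xf1  0x3c  0x3c  0xfa ]

→ t0 |8f|08|f1|fa|43|65|92|0a|
→ t1 |8f|8f|08|08|f1|f1|3c|fa|
→ t2 |43|f1|65|f1|92|3c|0a|fa|
→ t3 |43|8f|65|f1|f1|3c|3c|fa|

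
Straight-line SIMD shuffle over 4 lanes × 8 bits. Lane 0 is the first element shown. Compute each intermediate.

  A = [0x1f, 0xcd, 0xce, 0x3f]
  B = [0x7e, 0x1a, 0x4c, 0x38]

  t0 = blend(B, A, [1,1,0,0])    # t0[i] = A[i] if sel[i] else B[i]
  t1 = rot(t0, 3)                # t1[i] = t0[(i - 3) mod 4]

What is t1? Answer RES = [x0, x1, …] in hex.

RES = [0xcd, 0x4c, 0x38, 0x1f]

  t0: 1f cd 4c 38
  t1: cd 4c 38 1f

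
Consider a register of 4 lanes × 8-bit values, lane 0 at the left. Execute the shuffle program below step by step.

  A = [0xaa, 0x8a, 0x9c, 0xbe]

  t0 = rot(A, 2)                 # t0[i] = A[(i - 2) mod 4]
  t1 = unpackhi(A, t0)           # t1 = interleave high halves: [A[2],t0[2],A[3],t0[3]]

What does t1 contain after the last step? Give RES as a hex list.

RES = [0x9c, 0xaa, 0xbe, 0x8a]

  t0: 9c be aa 8a
  t1: 9c aa be 8a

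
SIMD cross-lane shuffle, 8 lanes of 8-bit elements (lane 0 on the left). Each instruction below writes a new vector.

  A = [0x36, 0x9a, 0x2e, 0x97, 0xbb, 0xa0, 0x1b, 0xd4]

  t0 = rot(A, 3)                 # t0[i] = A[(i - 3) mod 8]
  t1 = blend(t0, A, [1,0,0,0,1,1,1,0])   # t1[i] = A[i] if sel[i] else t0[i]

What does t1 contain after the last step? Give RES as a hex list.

→ t0 |a0|1b|d4|36|9a|2e|97|bb|
→ t1 |36|1b|d4|36|bb|a0|1b|bb|

RES = [ 0x36  0x1b  0xd4  0x36  0xbb  0xa0  0x1b  0xbb ]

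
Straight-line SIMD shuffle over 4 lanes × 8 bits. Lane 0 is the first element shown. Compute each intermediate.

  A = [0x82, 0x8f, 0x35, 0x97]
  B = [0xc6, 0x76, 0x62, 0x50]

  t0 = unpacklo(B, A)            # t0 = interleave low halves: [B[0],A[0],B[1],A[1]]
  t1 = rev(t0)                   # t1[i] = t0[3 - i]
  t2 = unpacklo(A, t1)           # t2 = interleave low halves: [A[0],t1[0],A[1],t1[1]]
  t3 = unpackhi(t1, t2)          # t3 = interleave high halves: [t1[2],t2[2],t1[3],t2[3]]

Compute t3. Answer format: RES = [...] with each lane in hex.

t0 = [0xc6, 0x82, 0x76, 0x8f]
t1 = [0x8f, 0x76, 0x82, 0xc6]
t2 = [0x82, 0x8f, 0x8f, 0x76]
t3 = [0x82, 0x8f, 0xc6, 0x76]

RES = [0x82, 0x8f, 0xc6, 0x76]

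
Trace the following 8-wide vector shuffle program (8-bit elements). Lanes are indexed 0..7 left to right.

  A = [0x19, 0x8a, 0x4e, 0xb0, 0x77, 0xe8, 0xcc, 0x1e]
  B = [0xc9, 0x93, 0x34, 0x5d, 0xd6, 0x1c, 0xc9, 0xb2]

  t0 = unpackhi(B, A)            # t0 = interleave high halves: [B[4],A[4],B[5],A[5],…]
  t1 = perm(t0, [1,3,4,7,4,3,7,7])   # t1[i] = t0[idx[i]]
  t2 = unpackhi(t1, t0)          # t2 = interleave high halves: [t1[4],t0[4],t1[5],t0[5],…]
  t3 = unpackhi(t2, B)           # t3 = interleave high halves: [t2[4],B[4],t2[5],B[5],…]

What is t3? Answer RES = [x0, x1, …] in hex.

RES = [0x1e, 0xd6, 0xb2, 0x1c, 0x1e, 0xc9, 0x1e, 0xb2]

→ t0 |d6|77|1c|e8|c9|cc|b2|1e|
→ t1 |77|e8|c9|1e|c9|e8|1e|1e|
→ t2 |c9|c9|e8|cc|1e|b2|1e|1e|
→ t3 |1e|d6|b2|1c|1e|c9|1e|b2|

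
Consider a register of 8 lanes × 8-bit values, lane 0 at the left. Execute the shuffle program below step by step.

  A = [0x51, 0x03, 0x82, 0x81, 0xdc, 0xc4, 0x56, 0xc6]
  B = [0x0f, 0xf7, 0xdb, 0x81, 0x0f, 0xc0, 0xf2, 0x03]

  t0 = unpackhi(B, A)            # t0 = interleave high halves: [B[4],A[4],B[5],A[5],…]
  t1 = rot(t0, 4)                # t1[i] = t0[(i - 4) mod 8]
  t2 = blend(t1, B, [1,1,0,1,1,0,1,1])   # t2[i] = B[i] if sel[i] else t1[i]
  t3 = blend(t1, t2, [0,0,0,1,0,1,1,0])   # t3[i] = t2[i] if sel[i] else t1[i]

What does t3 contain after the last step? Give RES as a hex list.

  t0: 0f dc c0 c4 f2 56 03 c6
  t1: f2 56 03 c6 0f dc c0 c4
  t2: 0f f7 03 81 0f dc f2 03
  t3: f2 56 03 81 0f dc f2 c4

RES = [0xf2, 0x56, 0x03, 0x81, 0x0f, 0xdc, 0xf2, 0xc4]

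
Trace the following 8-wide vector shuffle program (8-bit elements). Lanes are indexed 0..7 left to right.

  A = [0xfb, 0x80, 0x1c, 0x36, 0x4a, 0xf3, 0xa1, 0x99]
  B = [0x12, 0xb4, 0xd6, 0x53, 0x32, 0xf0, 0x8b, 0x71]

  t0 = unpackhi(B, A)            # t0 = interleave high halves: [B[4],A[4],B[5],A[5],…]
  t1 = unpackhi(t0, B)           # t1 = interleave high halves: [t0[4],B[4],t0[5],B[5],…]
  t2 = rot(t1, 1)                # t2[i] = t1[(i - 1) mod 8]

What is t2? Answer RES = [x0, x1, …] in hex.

RES = [0x71, 0x8b, 0x32, 0xa1, 0xf0, 0x71, 0x8b, 0x99]

t0 = [0x32, 0x4a, 0xf0, 0xf3, 0x8b, 0xa1, 0x71, 0x99]
t1 = [0x8b, 0x32, 0xa1, 0xf0, 0x71, 0x8b, 0x99, 0x71]
t2 = [0x71, 0x8b, 0x32, 0xa1, 0xf0, 0x71, 0x8b, 0x99]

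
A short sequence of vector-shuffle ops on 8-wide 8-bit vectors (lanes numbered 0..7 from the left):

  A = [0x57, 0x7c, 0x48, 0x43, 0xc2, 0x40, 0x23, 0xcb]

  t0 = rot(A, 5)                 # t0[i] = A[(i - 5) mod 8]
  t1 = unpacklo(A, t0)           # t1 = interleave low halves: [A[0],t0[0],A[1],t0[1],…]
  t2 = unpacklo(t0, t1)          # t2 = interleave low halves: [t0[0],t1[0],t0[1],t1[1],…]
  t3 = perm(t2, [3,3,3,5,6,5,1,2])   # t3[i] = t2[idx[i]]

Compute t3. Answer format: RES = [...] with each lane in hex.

  t0: 43 c2 40 23 cb 57 7c 48
  t1: 57 43 7c c2 48 40 43 23
  t2: 43 57 c2 43 40 7c 23 c2
  t3: 43 43 43 7c 23 7c 57 c2

RES = [0x43, 0x43, 0x43, 0x7c, 0x23, 0x7c, 0x57, 0xc2]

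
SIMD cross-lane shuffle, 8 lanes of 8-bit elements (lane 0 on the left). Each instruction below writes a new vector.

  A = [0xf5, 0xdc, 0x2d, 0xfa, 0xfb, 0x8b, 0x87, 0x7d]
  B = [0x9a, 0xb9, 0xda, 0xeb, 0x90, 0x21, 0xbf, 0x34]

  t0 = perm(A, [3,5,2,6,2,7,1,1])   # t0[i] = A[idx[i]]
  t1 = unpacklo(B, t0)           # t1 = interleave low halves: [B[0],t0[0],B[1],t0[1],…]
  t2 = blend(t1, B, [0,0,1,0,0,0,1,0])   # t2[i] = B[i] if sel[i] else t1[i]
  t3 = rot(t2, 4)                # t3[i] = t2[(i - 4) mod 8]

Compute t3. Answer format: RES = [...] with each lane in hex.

RES = [0xda, 0x2d, 0xbf, 0x87, 0x9a, 0xfa, 0xda, 0x8b]

  t0: fa 8b 2d 87 2d 7d dc dc
  t1: 9a fa b9 8b da 2d eb 87
  t2: 9a fa da 8b da 2d bf 87
  t3: da 2d bf 87 9a fa da 8b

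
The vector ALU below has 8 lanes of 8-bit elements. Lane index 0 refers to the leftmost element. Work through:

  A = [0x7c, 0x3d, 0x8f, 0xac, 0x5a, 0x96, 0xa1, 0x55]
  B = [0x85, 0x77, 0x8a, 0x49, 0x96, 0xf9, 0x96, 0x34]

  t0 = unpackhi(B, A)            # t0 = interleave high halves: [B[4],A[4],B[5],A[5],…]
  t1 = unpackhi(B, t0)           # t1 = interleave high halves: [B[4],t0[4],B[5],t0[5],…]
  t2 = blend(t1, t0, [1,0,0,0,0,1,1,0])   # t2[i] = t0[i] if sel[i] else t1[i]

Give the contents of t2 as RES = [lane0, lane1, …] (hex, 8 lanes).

→ t0 |96|5a|f9|96|96|a1|34|55|
→ t1 |96|96|f9|a1|96|34|34|55|
→ t2 |96|96|f9|a1|96|a1|34|55|

RES = [0x96, 0x96, 0xf9, 0xa1, 0x96, 0xa1, 0x34, 0x55]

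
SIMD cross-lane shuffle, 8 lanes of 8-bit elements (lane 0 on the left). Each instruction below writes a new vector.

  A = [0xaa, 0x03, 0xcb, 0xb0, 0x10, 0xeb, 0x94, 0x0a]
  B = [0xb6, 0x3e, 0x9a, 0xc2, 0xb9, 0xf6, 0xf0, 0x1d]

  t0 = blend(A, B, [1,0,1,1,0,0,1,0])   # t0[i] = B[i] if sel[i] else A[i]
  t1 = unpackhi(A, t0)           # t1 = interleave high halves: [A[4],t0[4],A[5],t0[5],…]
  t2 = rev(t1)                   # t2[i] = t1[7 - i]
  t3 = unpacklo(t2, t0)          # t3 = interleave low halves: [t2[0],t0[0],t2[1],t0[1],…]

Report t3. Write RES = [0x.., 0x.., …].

RES = [ 0x0a  0xb6  0x0a  0x03  0xf0  0x9a  0x94  0xc2 ]

→ t0 |b6|03|9a|c2|10|eb|f0|0a|
→ t1 |10|10|eb|eb|94|f0|0a|0a|
→ t2 |0a|0a|f0|94|eb|eb|10|10|
→ t3 |0a|b6|0a|03|f0|9a|94|c2|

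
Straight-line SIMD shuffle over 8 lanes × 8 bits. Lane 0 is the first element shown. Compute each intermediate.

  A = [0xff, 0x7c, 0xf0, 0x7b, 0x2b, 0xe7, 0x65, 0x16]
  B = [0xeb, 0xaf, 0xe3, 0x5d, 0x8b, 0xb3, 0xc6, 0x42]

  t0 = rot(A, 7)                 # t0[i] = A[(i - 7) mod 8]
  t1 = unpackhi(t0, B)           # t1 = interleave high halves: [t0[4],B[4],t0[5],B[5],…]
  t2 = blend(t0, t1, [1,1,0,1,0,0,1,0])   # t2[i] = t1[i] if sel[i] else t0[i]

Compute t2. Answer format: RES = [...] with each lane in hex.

t0 = [0x7c, 0xf0, 0x7b, 0x2b, 0xe7, 0x65, 0x16, 0xff]
t1 = [0xe7, 0x8b, 0x65, 0xb3, 0x16, 0xc6, 0xff, 0x42]
t2 = [0xe7, 0x8b, 0x7b, 0xb3, 0xe7, 0x65, 0xff, 0xff]

RES = [ 0xe7  0x8b  0x7b  0xb3  0xe7  0x65  0xff  0xff ]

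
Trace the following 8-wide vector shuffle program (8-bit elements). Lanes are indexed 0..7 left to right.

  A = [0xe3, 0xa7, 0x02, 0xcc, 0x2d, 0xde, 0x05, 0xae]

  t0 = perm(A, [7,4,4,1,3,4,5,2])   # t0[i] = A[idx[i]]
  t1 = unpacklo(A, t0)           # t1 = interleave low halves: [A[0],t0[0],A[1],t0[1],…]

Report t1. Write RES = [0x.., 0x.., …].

  t0: ae 2d 2d a7 cc 2d de 02
  t1: e3 ae a7 2d 02 2d cc a7

RES = [ 0xe3  0xae  0xa7  0x2d  0x02  0x2d  0xcc  0xa7 ]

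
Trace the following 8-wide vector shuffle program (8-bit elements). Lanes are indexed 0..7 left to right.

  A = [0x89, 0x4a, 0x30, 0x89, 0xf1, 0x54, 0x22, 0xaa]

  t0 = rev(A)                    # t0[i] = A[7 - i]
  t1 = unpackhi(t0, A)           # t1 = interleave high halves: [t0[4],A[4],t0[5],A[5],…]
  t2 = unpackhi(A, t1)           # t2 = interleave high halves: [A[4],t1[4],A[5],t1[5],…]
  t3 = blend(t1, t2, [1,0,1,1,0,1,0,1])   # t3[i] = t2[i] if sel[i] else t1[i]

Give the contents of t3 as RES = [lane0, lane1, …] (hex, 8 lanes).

RES = [ 0xf1  0xf1  0x54  0x22  0x4a  0x89  0x89  0xaa ]

t0 = [0xaa, 0x22, 0x54, 0xf1, 0x89, 0x30, 0x4a, 0x89]
t1 = [0x89, 0xf1, 0x30, 0x54, 0x4a, 0x22, 0x89, 0xaa]
t2 = [0xf1, 0x4a, 0x54, 0x22, 0x22, 0x89, 0xaa, 0xaa]
t3 = [0xf1, 0xf1, 0x54, 0x22, 0x4a, 0x89, 0x89, 0xaa]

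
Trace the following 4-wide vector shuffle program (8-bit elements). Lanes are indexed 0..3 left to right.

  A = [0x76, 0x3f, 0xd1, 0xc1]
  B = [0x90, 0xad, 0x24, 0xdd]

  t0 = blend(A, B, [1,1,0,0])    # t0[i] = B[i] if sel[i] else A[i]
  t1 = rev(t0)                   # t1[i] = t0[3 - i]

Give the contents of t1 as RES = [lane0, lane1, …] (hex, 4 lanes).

RES = [ 0xc1  0xd1  0xad  0x90 ]

  t0: 90 ad d1 c1
  t1: c1 d1 ad 90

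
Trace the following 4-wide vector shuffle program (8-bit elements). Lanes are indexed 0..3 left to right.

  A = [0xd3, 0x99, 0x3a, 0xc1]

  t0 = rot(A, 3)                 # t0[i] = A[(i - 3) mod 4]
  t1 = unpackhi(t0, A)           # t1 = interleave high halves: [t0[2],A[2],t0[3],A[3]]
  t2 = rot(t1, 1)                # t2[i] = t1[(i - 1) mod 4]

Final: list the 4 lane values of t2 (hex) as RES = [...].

  t0: 99 3a c1 d3
  t1: c1 3a d3 c1
  t2: c1 c1 3a d3

RES = [0xc1, 0xc1, 0x3a, 0xd3]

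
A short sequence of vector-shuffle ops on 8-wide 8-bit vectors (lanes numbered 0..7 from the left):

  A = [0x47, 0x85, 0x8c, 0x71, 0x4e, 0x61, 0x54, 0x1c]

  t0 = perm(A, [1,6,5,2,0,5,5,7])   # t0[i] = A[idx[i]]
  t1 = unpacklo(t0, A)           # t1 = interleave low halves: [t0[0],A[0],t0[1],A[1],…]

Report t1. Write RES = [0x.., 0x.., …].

RES = [ 0x85  0x47  0x54  0x85  0x61  0x8c  0x8c  0x71 ]

  t0: 85 54 61 8c 47 61 61 1c
  t1: 85 47 54 85 61 8c 8c 71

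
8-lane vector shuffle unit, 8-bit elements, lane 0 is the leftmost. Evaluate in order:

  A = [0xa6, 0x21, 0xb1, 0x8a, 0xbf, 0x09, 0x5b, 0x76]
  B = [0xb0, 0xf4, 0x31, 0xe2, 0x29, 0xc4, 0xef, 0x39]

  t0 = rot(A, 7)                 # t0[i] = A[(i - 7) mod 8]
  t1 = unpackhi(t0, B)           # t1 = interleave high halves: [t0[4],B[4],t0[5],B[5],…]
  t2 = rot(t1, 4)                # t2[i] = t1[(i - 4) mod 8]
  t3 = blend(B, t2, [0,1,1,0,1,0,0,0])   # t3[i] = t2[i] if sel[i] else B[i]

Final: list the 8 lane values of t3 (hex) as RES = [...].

RES = [0xb0, 0xef, 0xa6, 0xe2, 0x09, 0xc4, 0xef, 0x39]

→ t0 |21|b1|8a|bf|09|5b|76|a6|
→ t1 |09|29|5b|c4|76|ef|a6|39|
→ t2 |76|ef|a6|39|09|29|5b|c4|
→ t3 |b0|ef|a6|e2|09|c4|ef|39|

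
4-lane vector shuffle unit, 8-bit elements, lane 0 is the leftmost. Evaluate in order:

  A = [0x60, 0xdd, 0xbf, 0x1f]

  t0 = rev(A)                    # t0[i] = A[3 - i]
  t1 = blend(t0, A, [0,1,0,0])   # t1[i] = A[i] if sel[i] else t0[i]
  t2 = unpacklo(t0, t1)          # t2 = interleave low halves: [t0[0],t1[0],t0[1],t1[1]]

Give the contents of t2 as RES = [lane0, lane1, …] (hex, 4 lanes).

t0 = [0x1f, 0xbf, 0xdd, 0x60]
t1 = [0x1f, 0xdd, 0xdd, 0x60]
t2 = [0x1f, 0x1f, 0xbf, 0xdd]

RES = [ 0x1f  0x1f  0xbf  0xdd ]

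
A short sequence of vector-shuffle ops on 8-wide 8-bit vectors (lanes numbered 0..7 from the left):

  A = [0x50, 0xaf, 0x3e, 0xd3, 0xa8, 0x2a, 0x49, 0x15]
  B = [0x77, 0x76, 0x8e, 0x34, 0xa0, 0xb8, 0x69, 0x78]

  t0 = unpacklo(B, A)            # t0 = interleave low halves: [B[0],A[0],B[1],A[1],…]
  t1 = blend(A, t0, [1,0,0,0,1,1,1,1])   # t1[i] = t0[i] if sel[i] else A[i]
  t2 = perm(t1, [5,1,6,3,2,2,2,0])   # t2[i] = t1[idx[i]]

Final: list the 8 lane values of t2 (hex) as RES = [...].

RES = [0x3e, 0xaf, 0x34, 0xd3, 0x3e, 0x3e, 0x3e, 0x77]

  t0: 77 50 76 af 8e 3e 34 d3
  t1: 77 af 3e d3 8e 3e 34 d3
  t2: 3e af 34 d3 3e 3e 3e 77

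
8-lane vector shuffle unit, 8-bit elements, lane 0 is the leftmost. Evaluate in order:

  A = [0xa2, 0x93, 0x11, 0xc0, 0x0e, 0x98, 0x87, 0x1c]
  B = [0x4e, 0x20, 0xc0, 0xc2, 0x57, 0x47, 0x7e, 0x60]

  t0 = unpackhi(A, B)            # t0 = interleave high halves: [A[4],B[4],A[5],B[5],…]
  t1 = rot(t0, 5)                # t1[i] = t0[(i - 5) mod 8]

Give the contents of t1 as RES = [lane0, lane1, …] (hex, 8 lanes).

RES = [ 0x47  0x87  0x7e  0x1c  0x60  0x0e  0x57  0x98 ]

t0 = [0x0e, 0x57, 0x98, 0x47, 0x87, 0x7e, 0x1c, 0x60]
t1 = [0x47, 0x87, 0x7e, 0x1c, 0x60, 0x0e, 0x57, 0x98]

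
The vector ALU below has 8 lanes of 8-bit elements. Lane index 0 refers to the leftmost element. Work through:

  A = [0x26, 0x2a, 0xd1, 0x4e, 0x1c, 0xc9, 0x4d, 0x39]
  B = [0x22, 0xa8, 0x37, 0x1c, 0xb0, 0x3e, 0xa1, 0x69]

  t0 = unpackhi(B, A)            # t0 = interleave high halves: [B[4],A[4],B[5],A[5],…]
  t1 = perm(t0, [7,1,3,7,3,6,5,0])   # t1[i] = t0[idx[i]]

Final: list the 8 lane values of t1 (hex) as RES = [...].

  t0: b0 1c 3e c9 a1 4d 69 39
  t1: 39 1c c9 39 c9 69 4d b0

RES = [0x39, 0x1c, 0xc9, 0x39, 0xc9, 0x69, 0x4d, 0xb0]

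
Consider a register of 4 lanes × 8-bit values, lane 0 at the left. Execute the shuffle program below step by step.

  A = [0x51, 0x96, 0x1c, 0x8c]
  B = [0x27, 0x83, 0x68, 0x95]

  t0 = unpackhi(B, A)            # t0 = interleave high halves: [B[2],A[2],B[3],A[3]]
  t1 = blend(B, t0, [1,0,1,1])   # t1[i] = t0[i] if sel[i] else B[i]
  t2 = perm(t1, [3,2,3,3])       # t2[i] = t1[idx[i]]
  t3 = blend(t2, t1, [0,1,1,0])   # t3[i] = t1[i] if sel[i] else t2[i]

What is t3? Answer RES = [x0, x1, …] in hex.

→ t0 |68|1c|95|8c|
→ t1 |68|83|95|8c|
→ t2 |8c|95|8c|8c|
→ t3 |8c|83|95|8c|

RES = [ 0x8c  0x83  0x95  0x8c ]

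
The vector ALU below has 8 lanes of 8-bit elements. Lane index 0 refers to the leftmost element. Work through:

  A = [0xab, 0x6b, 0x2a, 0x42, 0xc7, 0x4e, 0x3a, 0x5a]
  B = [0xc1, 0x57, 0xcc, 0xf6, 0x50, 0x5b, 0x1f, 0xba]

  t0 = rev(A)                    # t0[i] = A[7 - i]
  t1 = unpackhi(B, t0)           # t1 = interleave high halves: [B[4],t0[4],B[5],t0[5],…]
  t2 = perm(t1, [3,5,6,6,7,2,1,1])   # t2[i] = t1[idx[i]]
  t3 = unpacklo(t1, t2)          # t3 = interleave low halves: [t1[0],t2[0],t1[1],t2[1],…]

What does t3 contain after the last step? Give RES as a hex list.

RES = [ 0x50  0x2a  0x42  0x6b  0x5b  0xba  0x2a  0xba ]

t0 = [0x5a, 0x3a, 0x4e, 0xc7, 0x42, 0x2a, 0x6b, 0xab]
t1 = [0x50, 0x42, 0x5b, 0x2a, 0x1f, 0x6b, 0xba, 0xab]
t2 = [0x2a, 0x6b, 0xba, 0xba, 0xab, 0x5b, 0x42, 0x42]
t3 = [0x50, 0x2a, 0x42, 0x6b, 0x5b, 0xba, 0x2a, 0xba]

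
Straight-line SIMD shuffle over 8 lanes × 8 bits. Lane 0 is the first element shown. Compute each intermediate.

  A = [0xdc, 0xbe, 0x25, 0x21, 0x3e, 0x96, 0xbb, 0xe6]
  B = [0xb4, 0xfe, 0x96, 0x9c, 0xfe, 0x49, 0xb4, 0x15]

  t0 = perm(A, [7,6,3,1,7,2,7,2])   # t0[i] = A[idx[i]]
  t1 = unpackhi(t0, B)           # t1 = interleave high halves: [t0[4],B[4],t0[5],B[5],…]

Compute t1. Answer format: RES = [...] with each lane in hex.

RES = [ 0xe6  0xfe  0x25  0x49  0xe6  0xb4  0x25  0x15 ]

t0 = [0xe6, 0xbb, 0x21, 0xbe, 0xe6, 0x25, 0xe6, 0x25]
t1 = [0xe6, 0xfe, 0x25, 0x49, 0xe6, 0xb4, 0x25, 0x15]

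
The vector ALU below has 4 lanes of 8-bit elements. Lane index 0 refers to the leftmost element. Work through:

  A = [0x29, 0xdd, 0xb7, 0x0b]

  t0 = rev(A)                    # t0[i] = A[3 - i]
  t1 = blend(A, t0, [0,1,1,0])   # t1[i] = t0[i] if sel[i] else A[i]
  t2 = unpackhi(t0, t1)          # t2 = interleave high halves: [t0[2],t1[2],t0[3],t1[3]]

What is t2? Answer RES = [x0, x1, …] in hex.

RES = [0xdd, 0xdd, 0x29, 0x0b]

  t0: 0b b7 dd 29
  t1: 29 b7 dd 0b
  t2: dd dd 29 0b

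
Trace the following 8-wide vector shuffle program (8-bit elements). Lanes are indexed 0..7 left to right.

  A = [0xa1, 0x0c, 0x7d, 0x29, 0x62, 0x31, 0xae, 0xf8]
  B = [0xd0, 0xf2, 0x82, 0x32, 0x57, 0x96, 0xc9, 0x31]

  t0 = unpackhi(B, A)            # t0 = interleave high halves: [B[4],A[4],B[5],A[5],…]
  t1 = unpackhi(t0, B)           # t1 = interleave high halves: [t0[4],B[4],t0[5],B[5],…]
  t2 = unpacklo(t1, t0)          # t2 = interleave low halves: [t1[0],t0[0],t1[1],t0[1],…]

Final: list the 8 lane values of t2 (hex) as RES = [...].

RES = [ 0xc9  0x57  0x57  0x62  0xae  0x96  0x96  0x31 ]

  t0: 57 62 96 31 c9 ae 31 f8
  t1: c9 57 ae 96 31 c9 f8 31
  t2: c9 57 57 62 ae 96 96 31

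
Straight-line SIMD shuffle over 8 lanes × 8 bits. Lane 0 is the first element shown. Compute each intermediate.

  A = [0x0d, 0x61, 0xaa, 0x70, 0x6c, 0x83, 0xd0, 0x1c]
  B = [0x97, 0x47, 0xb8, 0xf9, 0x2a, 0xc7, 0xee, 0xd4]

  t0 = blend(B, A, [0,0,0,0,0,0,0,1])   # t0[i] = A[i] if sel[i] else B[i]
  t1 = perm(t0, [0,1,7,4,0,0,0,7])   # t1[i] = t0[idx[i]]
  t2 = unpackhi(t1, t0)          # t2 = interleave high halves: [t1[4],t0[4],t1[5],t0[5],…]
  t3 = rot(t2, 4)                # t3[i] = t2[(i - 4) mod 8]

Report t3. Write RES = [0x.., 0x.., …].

  t0: 97 47 b8 f9 2a c7 ee 1c
  t1: 97 47 1c 2a 97 97 97 1c
  t2: 97 2a 97 c7 97 ee 1c 1c
  t3: 97 ee 1c 1c 97 2a 97 c7

RES = [ 0x97  0xee  0x1c  0x1c  0x97  0x2a  0x97  0xc7 ]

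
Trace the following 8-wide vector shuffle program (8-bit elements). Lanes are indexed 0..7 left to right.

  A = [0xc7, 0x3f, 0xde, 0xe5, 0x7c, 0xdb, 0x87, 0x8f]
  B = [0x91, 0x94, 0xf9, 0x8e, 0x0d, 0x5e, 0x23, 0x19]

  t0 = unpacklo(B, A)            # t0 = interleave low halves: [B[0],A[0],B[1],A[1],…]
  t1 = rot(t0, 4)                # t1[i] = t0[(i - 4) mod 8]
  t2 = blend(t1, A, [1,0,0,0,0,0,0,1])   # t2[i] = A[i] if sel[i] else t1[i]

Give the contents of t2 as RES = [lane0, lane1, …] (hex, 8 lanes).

RES = [0xc7, 0xde, 0x8e, 0xe5, 0x91, 0xc7, 0x94, 0x8f]

→ t0 |91|c7|94|3f|f9|de|8e|e5|
→ t1 |f9|de|8e|e5|91|c7|94|3f|
→ t2 |c7|de|8e|e5|91|c7|94|8f|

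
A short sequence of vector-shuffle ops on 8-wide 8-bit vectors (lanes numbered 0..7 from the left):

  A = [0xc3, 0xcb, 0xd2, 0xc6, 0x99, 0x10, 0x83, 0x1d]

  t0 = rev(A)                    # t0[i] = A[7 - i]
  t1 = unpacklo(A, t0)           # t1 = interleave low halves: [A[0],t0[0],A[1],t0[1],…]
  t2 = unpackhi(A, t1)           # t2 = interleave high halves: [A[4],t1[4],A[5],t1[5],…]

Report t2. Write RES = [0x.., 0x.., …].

RES = [0x99, 0xd2, 0x10, 0x10, 0x83, 0xc6, 0x1d, 0x99]

t0 = [0x1d, 0x83, 0x10, 0x99, 0xc6, 0xd2, 0xcb, 0xc3]
t1 = [0xc3, 0x1d, 0xcb, 0x83, 0xd2, 0x10, 0xc6, 0x99]
t2 = [0x99, 0xd2, 0x10, 0x10, 0x83, 0xc6, 0x1d, 0x99]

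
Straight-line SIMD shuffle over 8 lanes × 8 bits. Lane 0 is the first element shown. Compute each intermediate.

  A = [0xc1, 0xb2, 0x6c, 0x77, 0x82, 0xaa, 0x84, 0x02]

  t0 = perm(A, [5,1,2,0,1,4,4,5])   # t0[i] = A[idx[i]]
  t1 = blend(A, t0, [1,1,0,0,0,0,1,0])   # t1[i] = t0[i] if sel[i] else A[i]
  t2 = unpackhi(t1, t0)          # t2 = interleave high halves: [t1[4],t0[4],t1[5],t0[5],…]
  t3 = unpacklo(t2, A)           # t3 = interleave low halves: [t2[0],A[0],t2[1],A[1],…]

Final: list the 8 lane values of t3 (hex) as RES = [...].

RES = [0x82, 0xc1, 0xb2, 0xb2, 0xaa, 0x6c, 0x82, 0x77]

→ t0 |aa|b2|6c|c1|b2|82|82|aa|
→ t1 |aa|b2|6c|77|82|aa|82|02|
→ t2 |82|b2|aa|82|82|82|02|aa|
→ t3 |82|c1|b2|b2|aa|6c|82|77|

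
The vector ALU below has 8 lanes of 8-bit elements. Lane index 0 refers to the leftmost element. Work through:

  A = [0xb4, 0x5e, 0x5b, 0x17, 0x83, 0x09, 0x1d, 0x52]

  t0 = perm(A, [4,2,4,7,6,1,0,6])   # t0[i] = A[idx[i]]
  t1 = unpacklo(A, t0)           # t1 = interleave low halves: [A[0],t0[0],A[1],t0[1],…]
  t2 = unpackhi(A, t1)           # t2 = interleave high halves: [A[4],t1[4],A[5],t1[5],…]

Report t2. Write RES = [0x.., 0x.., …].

RES = [0x83, 0x5b, 0x09, 0x83, 0x1d, 0x17, 0x52, 0x52]

→ t0 |83|5b|83|52|1d|5e|b4|1d|
→ t1 |b4|83|5e|5b|5b|83|17|52|
→ t2 |83|5b|09|83|1d|17|52|52|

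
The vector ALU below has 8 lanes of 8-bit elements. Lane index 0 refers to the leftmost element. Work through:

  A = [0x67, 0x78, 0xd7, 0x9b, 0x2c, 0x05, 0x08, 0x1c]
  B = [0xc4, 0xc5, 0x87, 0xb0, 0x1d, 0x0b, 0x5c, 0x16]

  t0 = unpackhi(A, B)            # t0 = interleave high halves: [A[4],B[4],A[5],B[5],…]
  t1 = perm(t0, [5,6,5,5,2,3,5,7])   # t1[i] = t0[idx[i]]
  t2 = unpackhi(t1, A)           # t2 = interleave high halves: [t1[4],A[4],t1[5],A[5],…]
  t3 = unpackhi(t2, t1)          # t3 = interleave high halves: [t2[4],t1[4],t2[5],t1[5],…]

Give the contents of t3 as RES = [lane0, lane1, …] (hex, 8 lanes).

RES = [ 0x5c  0x05  0x08  0x0b  0x16  0x5c  0x1c  0x16 ]

t0 = [0x2c, 0x1d, 0x05, 0x0b, 0x08, 0x5c, 0x1c, 0x16]
t1 = [0x5c, 0x1c, 0x5c, 0x5c, 0x05, 0x0b, 0x5c, 0x16]
t2 = [0x05, 0x2c, 0x0b, 0x05, 0x5c, 0x08, 0x16, 0x1c]
t3 = [0x5c, 0x05, 0x08, 0x0b, 0x16, 0x5c, 0x1c, 0x16]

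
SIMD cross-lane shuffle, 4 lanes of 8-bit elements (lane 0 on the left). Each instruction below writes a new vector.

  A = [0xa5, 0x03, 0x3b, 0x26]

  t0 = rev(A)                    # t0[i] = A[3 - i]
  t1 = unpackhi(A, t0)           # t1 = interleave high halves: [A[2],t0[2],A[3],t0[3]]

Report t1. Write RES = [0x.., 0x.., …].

t0 = [0x26, 0x3b, 0x03, 0xa5]
t1 = [0x3b, 0x03, 0x26, 0xa5]

RES = [ 0x3b  0x03  0x26  0xa5 ]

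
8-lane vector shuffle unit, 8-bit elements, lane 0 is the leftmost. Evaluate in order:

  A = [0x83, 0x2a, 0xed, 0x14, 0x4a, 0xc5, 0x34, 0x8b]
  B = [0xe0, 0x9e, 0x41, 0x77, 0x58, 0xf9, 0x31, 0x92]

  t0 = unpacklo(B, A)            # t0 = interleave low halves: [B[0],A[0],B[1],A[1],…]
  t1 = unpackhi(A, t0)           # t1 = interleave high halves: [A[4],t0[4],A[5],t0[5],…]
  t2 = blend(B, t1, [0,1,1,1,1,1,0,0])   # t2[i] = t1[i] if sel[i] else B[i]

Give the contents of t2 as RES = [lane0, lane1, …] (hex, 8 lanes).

RES = [0xe0, 0x41, 0xc5, 0xed, 0x34, 0x77, 0x31, 0x92]

t0 = [0xe0, 0x83, 0x9e, 0x2a, 0x41, 0xed, 0x77, 0x14]
t1 = [0x4a, 0x41, 0xc5, 0xed, 0x34, 0x77, 0x8b, 0x14]
t2 = [0xe0, 0x41, 0xc5, 0xed, 0x34, 0x77, 0x31, 0x92]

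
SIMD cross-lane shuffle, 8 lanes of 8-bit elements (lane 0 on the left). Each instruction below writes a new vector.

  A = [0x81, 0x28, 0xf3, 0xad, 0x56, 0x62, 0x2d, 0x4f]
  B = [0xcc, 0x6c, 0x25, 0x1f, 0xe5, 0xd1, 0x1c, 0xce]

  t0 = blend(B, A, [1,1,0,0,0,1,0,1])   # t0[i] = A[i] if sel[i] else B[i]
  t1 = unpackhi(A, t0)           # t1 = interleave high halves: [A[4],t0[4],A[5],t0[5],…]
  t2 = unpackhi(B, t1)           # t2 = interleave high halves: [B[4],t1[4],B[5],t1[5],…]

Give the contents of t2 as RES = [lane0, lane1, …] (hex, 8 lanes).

RES = [0xe5, 0x2d, 0xd1, 0x1c, 0x1c, 0x4f, 0xce, 0x4f]

  t0: 81 28 25 1f e5 62 1c 4f
  t1: 56 e5 62 62 2d 1c 4f 4f
  t2: e5 2d d1 1c 1c 4f ce 4f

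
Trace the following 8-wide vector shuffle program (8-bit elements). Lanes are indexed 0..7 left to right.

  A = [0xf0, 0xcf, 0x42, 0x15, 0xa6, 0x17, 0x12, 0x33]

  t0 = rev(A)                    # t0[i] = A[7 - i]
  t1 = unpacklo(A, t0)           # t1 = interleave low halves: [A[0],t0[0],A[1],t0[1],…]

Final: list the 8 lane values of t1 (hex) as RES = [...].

RES = [ 0xf0  0x33  0xcf  0x12  0x42  0x17  0x15  0xa6 ]

t0 = [0x33, 0x12, 0x17, 0xa6, 0x15, 0x42, 0xcf, 0xf0]
t1 = [0xf0, 0x33, 0xcf, 0x12, 0x42, 0x17, 0x15, 0xa6]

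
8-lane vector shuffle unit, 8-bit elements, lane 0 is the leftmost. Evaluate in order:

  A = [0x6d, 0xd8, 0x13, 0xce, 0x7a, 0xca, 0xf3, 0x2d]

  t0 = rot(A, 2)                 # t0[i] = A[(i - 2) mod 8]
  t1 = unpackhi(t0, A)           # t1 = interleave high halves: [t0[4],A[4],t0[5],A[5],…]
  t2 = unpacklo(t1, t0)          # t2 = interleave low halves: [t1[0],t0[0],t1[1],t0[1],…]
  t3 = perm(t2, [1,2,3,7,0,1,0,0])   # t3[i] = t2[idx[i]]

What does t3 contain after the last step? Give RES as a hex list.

RES = [ 0xf3  0x7a  0x2d  0xd8  0x13  0xf3  0x13  0x13 ]

  t0: f3 2d 6d d8 13 ce 7a ca
  t1: 13 7a ce ca 7a f3 ca 2d
  t2: 13 f3 7a 2d ce 6d ca d8
  t3: f3 7a 2d d8 13 f3 13 13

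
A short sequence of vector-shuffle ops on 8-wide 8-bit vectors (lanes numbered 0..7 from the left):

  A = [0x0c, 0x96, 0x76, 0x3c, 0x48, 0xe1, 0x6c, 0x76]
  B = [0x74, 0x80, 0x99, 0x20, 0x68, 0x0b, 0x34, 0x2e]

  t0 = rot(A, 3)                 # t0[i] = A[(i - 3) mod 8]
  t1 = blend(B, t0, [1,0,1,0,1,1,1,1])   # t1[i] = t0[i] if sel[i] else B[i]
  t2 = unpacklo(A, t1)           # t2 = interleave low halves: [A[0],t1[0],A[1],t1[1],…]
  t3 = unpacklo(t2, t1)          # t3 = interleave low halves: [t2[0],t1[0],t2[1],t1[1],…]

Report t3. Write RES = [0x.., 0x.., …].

RES = [0x0c, 0xe1, 0xe1, 0x80, 0x96, 0x76, 0x80, 0x20]

t0 = [0xe1, 0x6c, 0x76, 0x0c, 0x96, 0x76, 0x3c, 0x48]
t1 = [0xe1, 0x80, 0x76, 0x20, 0x96, 0x76, 0x3c, 0x48]
t2 = [0x0c, 0xe1, 0x96, 0x80, 0x76, 0x76, 0x3c, 0x20]
t3 = [0x0c, 0xe1, 0xe1, 0x80, 0x96, 0x76, 0x80, 0x20]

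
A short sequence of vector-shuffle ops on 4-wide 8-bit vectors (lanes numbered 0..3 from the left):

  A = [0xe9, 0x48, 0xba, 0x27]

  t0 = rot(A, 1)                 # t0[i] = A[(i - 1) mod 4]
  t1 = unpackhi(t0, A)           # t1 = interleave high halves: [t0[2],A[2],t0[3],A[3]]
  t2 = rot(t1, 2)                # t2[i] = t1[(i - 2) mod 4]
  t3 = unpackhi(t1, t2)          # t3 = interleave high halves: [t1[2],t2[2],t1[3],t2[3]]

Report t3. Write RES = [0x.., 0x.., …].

RES = [ 0xba  0x48  0x27  0xba ]

  t0: 27 e9 48 ba
  t1: 48 ba ba 27
  t2: ba 27 48 ba
  t3: ba 48 27 ba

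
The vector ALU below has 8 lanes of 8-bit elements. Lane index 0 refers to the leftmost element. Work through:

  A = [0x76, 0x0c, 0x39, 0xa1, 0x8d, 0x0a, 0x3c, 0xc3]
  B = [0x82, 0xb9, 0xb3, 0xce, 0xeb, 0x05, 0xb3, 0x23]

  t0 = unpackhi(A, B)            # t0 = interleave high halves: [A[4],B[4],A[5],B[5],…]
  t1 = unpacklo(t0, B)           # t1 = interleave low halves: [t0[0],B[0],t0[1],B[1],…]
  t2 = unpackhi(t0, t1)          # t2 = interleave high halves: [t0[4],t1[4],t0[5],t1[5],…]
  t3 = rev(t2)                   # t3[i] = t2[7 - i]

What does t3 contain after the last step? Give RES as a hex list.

  t0: 8d eb 0a 05 3c b3 c3 23
  t1: 8d 82 eb b9 0a b3 05 ce
  t2: 3c 0a b3 b3 c3 05 23 ce
  t3: ce 23 05 c3 b3 b3 0a 3c

RES = [ 0xce  0x23  0x05  0xc3  0xb3  0xb3  0x0a  0x3c ]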